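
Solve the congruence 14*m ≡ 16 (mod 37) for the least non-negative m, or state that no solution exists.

17

gcd(14, 37) = 1, so a unique solution mod 37 exists.
14⁻¹ ≡ 8 (mod 37).
m ≡ 8*16 ≡ 17 (mod 37).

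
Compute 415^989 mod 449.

117

Compute successive squares:
415^1 ≡ 415 (mod 449)
415^2 ≡ 415^2 = 172225 ≡ 258 (mod 449)
415^4 ≡ 258^2 = 66564 ≡ 112 (mod 449)
415^8 ≡ 112^2 = 12544 ≡ 421 (mod 449)
415^16 ≡ 421^2 = 177241 ≡ 335 (mod 449)
415^32 ≡ 335^2 = 112225 ≡ 424 (mod 449)
415^64 ≡ 424^2 = 179776 ≡ 176 (mod 449)
415^128 ≡ 176^2 = 30976 ≡ 444 (mod 449)
415^256 ≡ 444^2 = 197136 ≡ 25 (mod 449)
415^512 ≡ 25^2 = 625 ≡ 176 (mod 449)
415^989 = 415^512 * 415^256 * 415^128 * 415^64 * 415^16 * 415^8 * 415^4 * 415^1 ≡ 176 * 25 * 444 * 176 * 335 * 421 * 112 * 415 (mod 449).
Accumulate the product:
176 * 25 = 4400 ≡ 359
359 * 444 = 159396 ≡ 1
1 * 176 = 176
176 * 335 = 58960 ≡ 141
141 * 421 = 59361 ≡ 93
93 * 112 = 10416 ≡ 89
89 * 415 = 36935 ≡ 117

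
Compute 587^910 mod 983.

Using repeated squaring:
910 in binary is 1110001110, i.e. 910 = 512 + 256 + 128 + 8 + 4 + 2.
587^1 ≡ 587 (mod 983)
587^2 ≡ 587^2 = 344569 ≡ 519 (mod 983)
587^4 ≡ 519^2 = 269361 ≡ 19 (mod 983)
587^8 ≡ 19^2 = 361 (mod 983)
587^16 ≡ 361^2 = 130321 ≡ 565 (mod 983)
587^32 ≡ 565^2 = 319225 ≡ 733 (mod 983)
587^64 ≡ 733^2 = 537289 ≡ 571 (mod 983)
587^128 ≡ 571^2 = 326041 ≡ 668 (mod 983)
587^256 ≡ 668^2 = 446224 ≡ 925 (mod 983)
587^512 ≡ 925^2 = 855625 ≡ 415 (mod 983)
587^910 = 587^512 × 587^256 × 587^128 × 587^8 × 587^4 × 587^2 ≡ 415 × 925 × 668 × 361 × 19 × 519 (mod 983).
Accumulate the product:
415 × 925 = 383875 ≡ 505
505 × 668 = 337340 ≡ 171
171 × 361 = 61731 ≡ 785
785 × 19 = 14915 ≡ 170
170 × 519 = 88230 ≡ 743

743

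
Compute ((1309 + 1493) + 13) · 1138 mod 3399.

1612

1309 + 1493 = 2802
2802 + 13 = 2815
2815 · 1138 = 3203470 ≡ 1612 (mod 3399)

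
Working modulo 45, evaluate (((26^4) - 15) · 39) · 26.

(26)^4 ≡ 1 (mod 45)
1 - 15 = -14 ≡ 31 (mod 45)
31 · 39 = 1209 ≡ 39 (mod 45)
39 · 26 = 1014 ≡ 24 (mod 45)

24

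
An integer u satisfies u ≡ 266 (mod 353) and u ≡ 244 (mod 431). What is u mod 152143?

353⁻¹ mod 431: 353·326 ≡ 1 (mod 431), so 353⁻¹ ≡ 326.
u = 266 + 353·((244 − 266)·326 mod 431) = 266 + 353·155 = 54981.

54981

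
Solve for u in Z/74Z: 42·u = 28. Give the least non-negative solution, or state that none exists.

gcd(42, 74) = 2, and 2 | 28, so solutions exist.
Divide through by 2: 21·u mod 37 = 14.
21⁻¹ ≡ 30 (mod 37).
u ≡ 30·14 ≡ 13 (mod 37).
The smallest non-negative solution is u = 13.

13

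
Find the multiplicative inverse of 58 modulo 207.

25

207 = 3*58 + 33
58 = 1*33 + 25
33 = 1*25 + 8
25 = 3*8 + 1
8 = 8*1 + 0
gcd(58, 207) = 1, so the inverse exists.
Bézout: 1 = −7*207 + 25*58.
So 58⁻¹ ≡ 25 (mod 207).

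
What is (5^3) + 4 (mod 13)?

12

(5)^3 ≡ 8 (mod 13)
8 + 4 = 12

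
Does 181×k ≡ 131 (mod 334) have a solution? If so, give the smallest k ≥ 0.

69

gcd(181, 334) = 1, so a unique solution mod 334 exists.
181⁻¹ ≡ 179 (mod 334).
k ≡ 179×131 ≡ 69 (mod 334).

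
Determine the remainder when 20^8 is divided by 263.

11

By square-and-multiply:
20^1 ≡ 20 (mod 263)
20^2 ≡ 20^2 = 400 ≡ 137 (mod 263)
20^4 ≡ 137^2 = 18769 ≡ 96 (mod 263)
20^8 ≡ 96^2 = 9216 ≡ 11 (mod 263)
So 20^8 ≡ 11 (mod 263).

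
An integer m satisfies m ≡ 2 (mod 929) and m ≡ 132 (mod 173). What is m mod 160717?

929⁻¹ mod 173: 929·73 ≡ 1 (mod 173), so 929⁻¹ ≡ 73.
m = 2 + 929·((132 − 2)·73 mod 173) = 2 + 929·148 = 137494.
Check: 137494 mod 929 = 2, 137494 mod 173 = 132. ✓

137494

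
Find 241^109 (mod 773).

241^1 ≡ 241 (mod 773)
241^2 ≡ 241^2 = 58081 ≡ 106 (mod 773)
241^4 ≡ 106^2 = 11236 ≡ 414 (mod 773)
241^8 ≡ 414^2 = 171396 ≡ 563 (mod 773)
241^16 ≡ 563^2 = 316969 ≡ 39 (mod 773)
241^32 ≡ 39^2 = 1521 ≡ 748 (mod 773)
241^64 ≡ 748^2 = 559504 ≡ 625 (mod 773)
241^109 = 241^64 * 241^32 * 241^8 * 241^4 * 241^1 ≡ 625 * 748 * 563 * 414 * 241 (mod 773).
Accumulate the product:
625 * 748 = 467500 ≡ 608
608 * 563 = 342304 ≡ 638
638 * 414 = 264132 ≡ 539
539 * 241 = 129899 ≡ 35

35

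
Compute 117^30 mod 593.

49

117^1 ≡ 117 (mod 593)
117^2 ≡ 117^2 = 13689 ≡ 50 (mod 593)
117^4 ≡ 50^2 = 2500 ≡ 128 (mod 593)
117^8 ≡ 128^2 = 16384 ≡ 373 (mod 593)
117^16 ≡ 373^2 = 139129 ≡ 367 (mod 593)
117^30 = 117^16 · 117^8 · 117^4 · 117^2 ≡ 367 · 373 · 128 · 50 (mod 593).
Accumulate the product:
367 · 373 = 136891 ≡ 501
501 · 128 = 64128 ≡ 84
84 · 50 = 4200 ≡ 49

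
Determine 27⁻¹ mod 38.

38 = 1·27 + 11
27 = 2·11 + 5
11 = 2·5 + 1
5 = 5·1 + 0
gcd(27, 38) = 1, so the inverse exists.
Back-substitute for 1:
1 = 1·11 − 2·5
  = −2·27 + 5·11
  = 5·38 − 7·27
So 27⁻¹ ≡ −7 ≡ 31 (mod 38).

31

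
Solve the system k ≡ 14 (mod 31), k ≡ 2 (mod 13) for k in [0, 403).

262

31⁻¹ mod 13: 31×8 ≡ 1 (mod 13), so 31⁻¹ ≡ 8.
k = 14 + 31×((2 − 14)×8 mod 13) = 14 + 31×8 = 262.
Check: 262 mod 31 = 14, 262 mod 13 = 2. ✓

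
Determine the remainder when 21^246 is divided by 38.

Using repeated squaring:
21^1 ≡ 21 (mod 38)
21^2 ≡ 21^2 = 441 ≡ 23 (mod 38)
21^4 ≡ 23^2 = 529 ≡ 35 (mod 38)
21^8 ≡ 35^2 = 1225 ≡ 9 (mod 38)
21^16 ≡ 9^2 = 81 ≡ 5 (mod 38)
21^32 ≡ 5^2 = 25 (mod 38)
21^64 ≡ 25^2 = 625 ≡ 17 (mod 38)
21^128 ≡ 17^2 = 289 ≡ 23 (mod 38)
21^246 = 21^128 * 21^64 * 21^32 * 21^16 * 21^4 * 21^2 ≡ 23 * 17 * 25 * 5 * 35 * 23 (mod 38).
Accumulate the product:
23 * 17 = 391 ≡ 11
11 * 25 = 275 ≡ 9
9 * 5 = 45 ≡ 7
7 * 35 = 245 ≡ 17
17 * 23 = 391 ≡ 11

11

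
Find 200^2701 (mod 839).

Compute successive squares:
200^1 ≡ 200 (mod 839)
200^2 ≡ 200^2 = 40000 ≡ 567 (mod 839)
200^4 ≡ 567^2 = 321489 ≡ 152 (mod 839)
200^8 ≡ 152^2 = 23104 ≡ 451 (mod 839)
200^16 ≡ 451^2 = 203401 ≡ 363 (mod 839)
200^32 ≡ 363^2 = 131769 ≡ 46 (mod 839)
200^64 ≡ 46^2 = 2116 ≡ 438 (mod 839)
200^128 ≡ 438^2 = 191844 ≡ 552 (mod 839)
200^256 ≡ 552^2 = 304704 ≡ 147 (mod 839)
200^512 ≡ 147^2 = 21609 ≡ 634 (mod 839)
200^1024 ≡ 634^2 = 401956 ≡ 75 (mod 839)
200^2048 ≡ 75^2 = 5625 ≡ 591 (mod 839)
200^2701 = 200^2048 * 200^512 * 200^128 * 200^8 * 200^4 * 200^1 ≡ 591 * 634 * 552 * 451 * 152 * 200 (mod 839).
Accumulate the product:
591 * 634 = 374694 ≡ 500
500 * 552 = 276000 ≡ 808
808 * 451 = 364408 ≡ 282
282 * 152 = 42864 ≡ 75
75 * 200 = 15000 ≡ 737

737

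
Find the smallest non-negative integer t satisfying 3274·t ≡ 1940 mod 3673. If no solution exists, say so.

3438

gcd(3274, 3673) = 1, so a unique solution mod 3673 exists.
3274⁻¹ ≡ 672 (mod 3673).
t ≡ 672·1940 ≡ 3438 (mod 3673).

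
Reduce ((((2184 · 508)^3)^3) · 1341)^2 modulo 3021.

2553

2184 · 508 = 1109472 ≡ 765 (mod 3021)
(765)^3 ≡ 30 (mod 3021)
(30)^3 ≡ 2832 (mod 3021)
2832 · 1341 = 3797712 ≡ 315 (mod 3021)
(315)^2 ≡ 2553 (mod 3021)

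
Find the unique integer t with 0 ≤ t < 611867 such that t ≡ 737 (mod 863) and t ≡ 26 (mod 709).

421881

863⁻¹ mod 709: 863×465 ≡ 1 (mod 709), so 863⁻¹ ≡ 465.
t = 737 + 863×((26 − 737)×465 mod 709) = 737 + 863×488 = 421881.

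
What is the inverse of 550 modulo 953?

953 = 1·550 + 403
550 = 1·403 + 147
403 = 2·147 + 109
147 = 1·109 + 38
109 = 2·38 + 33
38 = 1·33 + 5
33 = 6·5 + 3
5 = 1·3 + 2
3 = 1·2 + 1
2 = 2·1 + 0
gcd(550, 953) = 1, so the inverse exists.
Back-substitute for 1:
1 = 1·3 − 1·2
  = −1·5 + 2·3
  = 2·33 − 13·5
  = −13·38 + 15·33
  = 15·109 − 43·38
  = −43·147 + 58·109
  = 58·403 − 159·147
  = −159·550 + 217·403
  = 217·953 − 376·550
So 550⁻¹ ≡ −376 ≡ 577 (mod 953).

577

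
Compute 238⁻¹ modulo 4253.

4253 = 17·238 + 207
238 = 1·207 + 31
207 = 6·31 + 21
31 = 1·21 + 10
21 = 2·10 + 1
10 = 10·1 + 0
gcd(238, 4253) = 1, so the inverse exists.
Back-substitute for 1:
1 = 1·21 − 2·10
  = −2·31 + 3·21
  = 3·207 − 20·31
  = −20·238 + 23·207
  = 23·4253 − 411·238
So 238⁻¹ ≡ −411 ≡ 3842 (mod 4253).

3842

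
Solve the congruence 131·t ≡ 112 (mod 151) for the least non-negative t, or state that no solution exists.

gcd(131, 151) = 1, so a unique solution mod 151 exists.
131⁻¹ ≡ 83 (mod 151).
t ≡ 83·112 ≡ 85 (mod 151).

85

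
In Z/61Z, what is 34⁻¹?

61 = 1×34 + 27
34 = 1×27 + 7
27 = 3×7 + 6
7 = 1×6 + 1
6 = 6×1 + 0
gcd(34, 61) = 1, so the inverse exists.
Back-substitute for 1:
1 = 1×7 − 1×6
  = −1×27 + 4×7
  = 4×34 − 5×27
  = −5×61 + 9×34
So 34⁻¹ ≡ 9 (mod 61).

9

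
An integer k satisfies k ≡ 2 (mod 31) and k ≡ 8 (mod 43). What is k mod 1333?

31⁻¹ mod 43: 31·25 ≡ 1 (mod 43), so 31⁻¹ ≡ 25.
k = 2 + 31·((8 − 2)·25 mod 43) = 2 + 31·21 = 653.
Check: 653 mod 31 = 2, 653 mod 43 = 8. ✓

653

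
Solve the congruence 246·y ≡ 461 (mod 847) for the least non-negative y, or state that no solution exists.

811

gcd(246, 847) = 1, so a unique solution mod 847 exists.
246⁻¹ ≡ 575 (mod 847).
y ≡ 575·461 ≡ 811 (mod 847).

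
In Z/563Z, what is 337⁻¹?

421

By the extended Euclidean algorithm:
563 = 1*337 + 226
337 = 1*226 + 111
226 = 2*111 + 4
111 = 27*4 + 3
4 = 1*3 + 1
3 = 3*1 + 0
gcd(337, 563) = 1, so the inverse exists.
Back-substitute for 1:
1 = 1*4 − 1*3
  = −1*111 + 28*4
  = 28*226 − 57*111
  = −57*337 + 85*226
  = 85*563 − 142*337
So 337⁻¹ ≡ −142 ≡ 421 (mod 563).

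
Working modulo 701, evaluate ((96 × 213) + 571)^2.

121

96 × 213 = 20448 ≡ 119 (mod 701)
119 + 571 = 690
(690)^2 ≡ 121 (mod 701)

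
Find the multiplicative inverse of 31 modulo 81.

81 = 2×31 + 19
31 = 1×19 + 12
19 = 1×12 + 7
12 = 1×7 + 5
7 = 1×5 + 2
5 = 2×2 + 1
2 = 2×1 + 0
gcd(31, 81) = 1, so the inverse exists.
Bézout: 1 = −13×81 + 34×31.
So 31⁻¹ ≡ 34 (mod 81).

34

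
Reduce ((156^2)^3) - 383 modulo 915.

(156)^2 ≡ 546 (mod 915)
(546)^3 ≡ 156 (mod 915)
156 - 383 = -227 ≡ 688 (mod 915)

688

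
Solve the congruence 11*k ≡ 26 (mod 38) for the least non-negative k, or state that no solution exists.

30

gcd(11, 38) = 1, so a unique solution mod 38 exists.
11⁻¹ ≡ 7 (mod 38).
k ≡ 7*26 ≡ 30 (mod 38).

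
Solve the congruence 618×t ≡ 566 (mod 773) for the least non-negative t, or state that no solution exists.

gcd(618, 773) = 1, so a unique solution mod 773 exists.
618⁻¹ ≡ 384 (mod 773).
t ≡ 384×566 ≡ 131 (mod 773).

131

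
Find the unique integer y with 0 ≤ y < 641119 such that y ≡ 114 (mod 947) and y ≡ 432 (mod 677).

947⁻¹ mod 677: 947×168 ≡ 1 (mod 677), so 947⁻¹ ≡ 168.
y = 114 + 947×((432 − 114)×168 mod 677) = 114 + 947×618 = 585360.

585360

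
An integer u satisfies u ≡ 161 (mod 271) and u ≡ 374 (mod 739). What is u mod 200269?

271⁻¹ mod 739: 271×30 ≡ 1 (mod 739), so 271⁻¹ ≡ 30.
u = 161 + 271×((374 − 161)×30 mod 739) = 161 + 271×478 = 129699.
Check: 129699 mod 271 = 161, 129699 mod 739 = 374. ✓

129699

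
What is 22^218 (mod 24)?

218 in binary is 11011010, i.e. 218 = 128 + 64 + 16 + 8 + 2.
22^1 ≡ 22 (mod 24)
22^2 ≡ 22^2 = 484 ≡ 4 (mod 24)
22^4 ≡ 4^2 = 16 (mod 24)
22^8 ≡ 16^2 = 256 ≡ 16 (mod 24)
22^16 ≡ 16^2 = 256 ≡ 16 (mod 24)
22^32 ≡ 16^2 = 256 ≡ 16 (mod 24)
22^64 ≡ 16^2 = 256 ≡ 16 (mod 24)
22^128 ≡ 16^2 = 256 ≡ 16 (mod 24)
22^218 = 22^128 × 22^64 × 22^16 × 22^8 × 22^2 ≡ 16 × 16 × 16 × 16 × 4 (mod 24).
Accumulate the product:
16 × 16 = 256 ≡ 16
16 × 16 = 256 ≡ 16
16 × 16 = 256 ≡ 16
16 × 4 = 64 ≡ 16

16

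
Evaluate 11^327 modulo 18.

Using repeated squaring:
327 in binary is 101000111, i.e. 327 = 256 + 64 + 4 + 2 + 1.
11^1 ≡ 11 (mod 18)
11^2 ≡ 11^2 = 121 ≡ 13 (mod 18)
11^4 ≡ 13^2 = 169 ≡ 7 (mod 18)
11^8 ≡ 7^2 = 49 ≡ 13 (mod 18)
11^16 ≡ 13^2 = 169 ≡ 7 (mod 18)
11^32 ≡ 7^2 = 49 ≡ 13 (mod 18)
11^64 ≡ 13^2 = 169 ≡ 7 (mod 18)
11^128 ≡ 7^2 = 49 ≡ 13 (mod 18)
11^256 ≡ 13^2 = 169 ≡ 7 (mod 18)
11^327 = 11^256 × 11^64 × 11^4 × 11^2 × 11^1 ≡ 7 × 7 × 7 × 13 × 11 (mod 18).
Accumulate the product:
7 × 7 = 49 ≡ 13
13 × 7 = 91 ≡ 1
1 × 13 = 13
13 × 11 = 143 ≡ 17

17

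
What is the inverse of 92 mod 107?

107 = 1*92 + 15
92 = 6*15 + 2
15 = 7*2 + 1
2 = 2*1 + 0
gcd(92, 107) = 1, so the inverse exists.
Back-substitute for 1:
1 = 1*15 − 7*2
  = −7*92 + 43*15
  = 43*107 − 50*92
So 92⁻¹ ≡ −50 ≡ 57 (mod 107).

57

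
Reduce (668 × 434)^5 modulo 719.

84

668 × 434 = 289912 ≡ 155 (mod 719)
(155)^5 ≡ 84 (mod 719)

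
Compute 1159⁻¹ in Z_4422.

2335

Apply the Euclidean algorithm and back-substitute:
4422 = 3*1159 + 945
1159 = 1*945 + 214
945 = 4*214 + 89
214 = 2*89 + 36
89 = 2*36 + 17
36 = 2*17 + 2
17 = 8*2 + 1
2 = 2*1 + 0
gcd(1159, 4422) = 1, so the inverse exists.
Bézout: 1 = 547*4422 − 2087*1159.
So 1159⁻¹ ≡ −2087 ≡ 2335 (mod 4422).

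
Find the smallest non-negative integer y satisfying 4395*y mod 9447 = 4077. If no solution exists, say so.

gcd(4395, 9447) = 3, and 3 | 4077, so solutions exist.
Divide through by 3: 1465*y = 1359 (mod 3149).
1465⁻¹ ≡ 2732 (mod 3149).
y ≡ 2732*1359 ≡ 117 (mod 3149).
The smallest non-negative solution is y = 117.

117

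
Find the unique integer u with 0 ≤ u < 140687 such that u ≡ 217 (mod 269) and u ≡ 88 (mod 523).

51865

269⁻¹ mod 523: 269·35 ≡ 1 (mod 523), so 269⁻¹ ≡ 35.
u = 217 + 269·((88 − 217)·35 mod 523) = 217 + 269·192 = 51865.
Check: 51865 mod 269 = 217, 51865 mod 523 = 88. ✓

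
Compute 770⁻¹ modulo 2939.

2939 = 3·770 + 629
770 = 1·629 + 141
629 = 4·141 + 65
141 = 2·65 + 11
65 = 5·11 + 10
11 = 1·10 + 1
10 = 10·1 + 0
gcd(770, 2939) = 1, so the inverse exists.
Back-substitute for 1:
1 = 1·11 − 1·10
  = −1·65 + 6·11
  = 6·141 − 13·65
  = −13·629 + 58·141
  = 58·770 − 71·629
  = −71·2939 + 271·770
So 770⁻¹ ≡ 271 (mod 2939).

271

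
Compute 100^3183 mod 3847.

100^1 ≡ 100 (mod 3847)
100^2 ≡ 100^2 = 10000 ≡ 2306 (mod 3847)
100^4 ≡ 2306^2 = 5317636 ≡ 1082 (mod 3847)
100^8 ≡ 1082^2 = 1170724 ≡ 1236 (mod 3847)
100^16 ≡ 1236^2 = 1527696 ≡ 437 (mod 3847)
100^32 ≡ 437^2 = 190969 ≡ 2466 (mod 3847)
100^64 ≡ 2466^2 = 6081156 ≡ 2896 (mod 3847)
100^128 ≡ 2896^2 = 8386816 ≡ 356 (mod 3847)
100^256 ≡ 356^2 = 126736 ≡ 3632 (mod 3847)
100^512 ≡ 3632^2 = 13191424 ≡ 61 (mod 3847)
100^1024 ≡ 61^2 = 3721 (mod 3847)
100^2048 ≡ 3721^2 = 13845841 ≡ 488 (mod 3847)
100^3183 = 100^2048 * 100^1024 * 100^64 * 100^32 * 100^8 * 100^4 * 100^2 * 100^1 ≡ 488 * 3721 * 2896 * 2466 * 1236 * 1082 * 2306 * 100 (mod 3847).
Accumulate the product:
488 * 3721 = 1815848 ≡ 64
64 * 2896 = 185344 ≡ 688
688 * 2466 = 1696608 ≡ 81
81 * 1236 = 100116 ≡ 94
94 * 1082 = 101708 ≡ 1686
1686 * 2306 = 3887916 ≡ 2446
2446 * 100 = 244600 ≡ 2239

2239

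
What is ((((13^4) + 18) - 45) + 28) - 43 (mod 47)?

(13)^4 ≡ 32 (mod 47)
32 + 18 = 50 ≡ 3 (mod 47)
3 - 45 = -42 ≡ 5 (mod 47)
5 + 28 = 33
33 - 43 = -10 ≡ 37 (mod 47)

37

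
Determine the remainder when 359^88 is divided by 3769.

2212

88 in binary is 1011000, i.e. 88 = 64 + 16 + 8.
359^1 ≡ 359 (mod 3769)
359^2 ≡ 359^2 = 128881 ≡ 735 (mod 3769)
359^4 ≡ 735^2 = 540225 ≡ 1258 (mod 3769)
359^8 ≡ 1258^2 = 1582564 ≡ 3353 (mod 3769)
359^16 ≡ 3353^2 = 11242609 ≡ 3451 (mod 3769)
359^32 ≡ 3451^2 = 11909401 ≡ 3130 (mod 3769)
359^64 ≡ 3130^2 = 9796900 ≡ 1269 (mod 3769)
359^88 = 359^64 * 359^16 * 359^8 ≡ 1269 * 3451 * 3353 (mod 3769).
Accumulate the product:
1269 * 3451 = 4379319 ≡ 3510
3510 * 3353 = 11769030 ≡ 2212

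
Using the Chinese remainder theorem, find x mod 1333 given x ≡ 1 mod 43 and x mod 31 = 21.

43⁻¹ mod 31: 43×13 ≡ 1 (mod 31), so 43⁻¹ ≡ 13.
x = 1 + 43×((21 − 1)×13 mod 31) = 1 + 43×12 = 517.

517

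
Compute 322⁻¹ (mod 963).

643

Apply the Euclidean algorithm and back-substitute:
963 = 2×322 + 319
322 = 1×319 + 3
319 = 106×3 + 1
3 = 3×1 + 0
gcd(322, 963) = 1, so the inverse exists.
Bézout: 1 = 107×963 − 320×322.
So 322⁻¹ ≡ −320 ≡ 643 (mod 963).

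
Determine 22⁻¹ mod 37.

37 = 1×22 + 15
22 = 1×15 + 7
15 = 2×7 + 1
7 = 7×1 + 0
gcd(22, 37) = 1, so the inverse exists.
Back-substitute for 1:
1 = 1×15 − 2×7
  = −2×22 + 3×15
  = 3×37 − 5×22
So 22⁻¹ ≡ −5 ≡ 32 (mod 37).

32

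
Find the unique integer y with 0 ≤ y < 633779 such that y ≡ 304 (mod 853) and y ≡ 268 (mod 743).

414862

853⁻¹ mod 743: 853·358 ≡ 1 (mod 743), so 853⁻¹ ≡ 358.
y = 304 + 853·((268 − 304)·358 mod 743) = 304 + 853·486 = 414862.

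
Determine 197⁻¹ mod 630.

323

630 = 3×197 + 39
197 = 5×39 + 2
39 = 19×2 + 1
2 = 2×1 + 0
gcd(197, 630) = 1, so the inverse exists.
Bézout: 1 = 96×630 − 307×197.
So 197⁻¹ ≡ −307 ≡ 323 (mod 630).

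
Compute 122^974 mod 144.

16

By square-and-multiply:
122^1 ≡ 122 (mod 144)
122^2 ≡ 122^2 = 14884 ≡ 52 (mod 144)
122^4 ≡ 52^2 = 2704 ≡ 112 (mod 144)
122^8 ≡ 112^2 = 12544 ≡ 16 (mod 144)
122^16 ≡ 16^2 = 256 ≡ 112 (mod 144)
122^32 ≡ 112^2 = 12544 ≡ 16 (mod 144)
122^64 ≡ 16^2 = 256 ≡ 112 (mod 144)
122^128 ≡ 112^2 = 12544 ≡ 16 (mod 144)
122^256 ≡ 16^2 = 256 ≡ 112 (mod 144)
122^512 ≡ 112^2 = 12544 ≡ 16 (mod 144)
122^974 = 122^512 × 122^256 × 122^128 × 122^64 × 122^8 × 122^4 × 122^2 ≡ 16 × 112 × 16 × 112 × 16 × 112 × 52 (mod 144).
Accumulate the product:
16 × 112 = 1792 ≡ 64
64 × 16 = 1024 ≡ 16
16 × 112 = 1792 ≡ 64
64 × 16 = 1024 ≡ 16
16 × 112 = 1792 ≡ 64
64 × 52 = 3328 ≡ 16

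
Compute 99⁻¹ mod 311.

311 = 3*99 + 14
99 = 7*14 + 1
14 = 14*1 + 0
gcd(99, 311) = 1, so the inverse exists.
Bézout: 1 = −7*311 + 22*99.
So 99⁻¹ ≡ 22 (mod 311).

22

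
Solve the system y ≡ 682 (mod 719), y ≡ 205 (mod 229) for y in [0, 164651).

719⁻¹ mod 229: 719×136 ≡ 1 (mod 229), so 719⁻¹ ≡ 136.
y = 682 + 719×((205 − 682)×136 mod 229) = 682 + 719×164 = 118598.
Check: 118598 mod 719 = 682, 118598 mod 229 = 205. ✓

118598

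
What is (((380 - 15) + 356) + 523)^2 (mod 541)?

380 - 15 = 365
365 + 356 = 721 ≡ 180 (mod 541)
180 + 523 = 703 ≡ 162 (mod 541)
(162)^2 ≡ 276 (mod 541)

276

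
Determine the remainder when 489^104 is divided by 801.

Using repeated squaring:
104 in binary is 1101000, i.e. 104 = 64 + 32 + 8.
489^1 ≡ 489 (mod 801)
489^2 ≡ 489^2 = 239121 ≡ 423 (mod 801)
489^4 ≡ 423^2 = 178929 ≡ 306 (mod 801)
489^8 ≡ 306^2 = 93636 ≡ 720 (mod 801)
489^16 ≡ 720^2 = 518400 ≡ 153 (mod 801)
489^32 ≡ 153^2 = 23409 ≡ 180 (mod 801)
489^64 ≡ 180^2 = 32400 ≡ 360 (mod 801)
489^104 = 489^64 * 489^32 * 489^8 ≡ 360 * 180 * 720 (mod 801).
Accumulate the product:
360 * 180 = 64800 ≡ 720
720 * 720 = 518400 ≡ 153

153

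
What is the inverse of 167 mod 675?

675 = 4×167 + 7
167 = 23×7 + 6
7 = 1×6 + 1
6 = 6×1 + 0
gcd(167, 675) = 1, so the inverse exists.
Back-substitute for 1:
1 = 1×7 − 1×6
  = −1×167 + 24×7
  = 24×675 − 97×167
So 167⁻¹ ≡ −97 ≡ 578 (mod 675).

578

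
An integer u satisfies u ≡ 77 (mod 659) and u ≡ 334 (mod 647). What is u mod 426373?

659⁻¹ mod 647: 659·54 ≡ 1 (mod 647), so 659⁻¹ ≡ 54.
u = 77 + 659·((334 − 77)·54 mod 647) = 77 + 659·291 = 191846.

191846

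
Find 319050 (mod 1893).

319050 = 168×1893 + 1026, so 319050 ≡ 1026 (mod 1893).

1026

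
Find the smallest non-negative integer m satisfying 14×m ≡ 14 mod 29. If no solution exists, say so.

1

gcd(14, 29) = 1, so a unique solution mod 29 exists.
14⁻¹ ≡ 27 (mod 29).
m ≡ 27×14 ≡ 1 (mod 29).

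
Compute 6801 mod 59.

16

6801 = 115×59 + 16, so 6801 ≡ 16 (mod 59).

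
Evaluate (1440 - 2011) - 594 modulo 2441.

1276

1440 - 2011 = -571 ≡ 1870 (mod 2441)
1870 - 594 = 1276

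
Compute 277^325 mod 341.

Compute successive squares:
325 in binary is 101000101, i.e. 325 = 256 + 64 + 4 + 1.
277^1 ≡ 277 (mod 341)
277^2 ≡ 277^2 = 76729 ≡ 4 (mod 341)
277^4 ≡ 4^2 = 16 (mod 341)
277^8 ≡ 16^2 = 256 (mod 341)
277^16 ≡ 256^2 = 65536 ≡ 64 (mod 341)
277^32 ≡ 64^2 = 4096 ≡ 4 (mod 341)
277^64 ≡ 4^2 = 16 (mod 341)
277^128 ≡ 16^2 = 256 (mod 341)
277^256 ≡ 256^2 = 65536 ≡ 64 (mod 341)
277^325 = 277^256 * 277^64 * 277^4 * 277^1 ≡ 64 * 16 * 16 * 277 (mod 341).
Accumulate the product:
64 * 16 = 1024 ≡ 1
1 * 16 = 16
16 * 277 = 4432 ≡ 340

340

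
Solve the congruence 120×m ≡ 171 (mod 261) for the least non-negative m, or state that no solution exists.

21

gcd(120, 261) = 3, and 3 | 171, so solutions exist.
Divide through by 3: 40×m mod 87 = 57.
40⁻¹ ≡ 37 (mod 87).
m ≡ 37×57 ≡ 21 (mod 87).
The smallest non-negative solution is m = 21.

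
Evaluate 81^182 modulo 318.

182 in binary is 10110110, i.e. 182 = 128 + 32 + 16 + 4 + 2.
81^1 ≡ 81 (mod 318)
81^2 ≡ 81^2 = 6561 ≡ 201 (mod 318)
81^4 ≡ 201^2 = 40401 ≡ 15 (mod 318)
81^8 ≡ 15^2 = 225 (mod 318)
81^16 ≡ 225^2 = 50625 ≡ 63 (mod 318)
81^32 ≡ 63^2 = 3969 ≡ 153 (mod 318)
81^64 ≡ 153^2 = 23409 ≡ 195 (mod 318)
81^128 ≡ 195^2 = 38025 ≡ 183 (mod 318)
81^182 = 81^128 × 81^32 × 81^16 × 81^4 × 81^2 ≡ 183 × 153 × 63 × 15 × 201 (mod 318).
Accumulate the product:
183 × 153 = 27999 ≡ 15
15 × 63 = 945 ≡ 309
309 × 15 = 4635 ≡ 183
183 × 201 = 36783 ≡ 213

213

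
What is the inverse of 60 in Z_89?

Run the extended Euclidean algorithm:
89 = 1·60 + 29
60 = 2·29 + 2
29 = 14·2 + 1
2 = 2·1 + 0
gcd(60, 89) = 1, so the inverse exists.
Back-substitute for 1:
1 = 1·29 − 14·2
  = −14·60 + 29·29
  = 29·89 − 43·60
So 60⁻¹ ≡ −43 ≡ 46 (mod 89).

46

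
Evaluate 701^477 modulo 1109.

By square-and-multiply:
477 in binary is 111011101, i.e. 477 = 256 + 128 + 64 + 16 + 8 + 4 + 1.
701^1 ≡ 701 (mod 1109)
701^2 ≡ 701^2 = 491401 ≡ 114 (mod 1109)
701^4 ≡ 114^2 = 12996 ≡ 797 (mod 1109)
701^8 ≡ 797^2 = 635209 ≡ 861 (mod 1109)
701^16 ≡ 861^2 = 741321 ≡ 509 (mod 1109)
701^32 ≡ 509^2 = 259081 ≡ 684 (mod 1109)
701^64 ≡ 684^2 = 467856 ≡ 967 (mod 1109)
701^128 ≡ 967^2 = 935089 ≡ 202 (mod 1109)
701^256 ≡ 202^2 = 40804 ≡ 880 (mod 1109)
701^477 = 701^256 · 701^128 · 701^64 · 701^16 · 701^8 · 701^4 · 701^1 ≡ 880 · 202 · 967 · 509 · 861 · 797 · 701 (mod 1109).
Accumulate the product:
880 · 202 = 177760 ≡ 320
320 · 967 = 309440 ≡ 29
29 · 509 = 14761 ≡ 344
344 · 861 = 296184 ≡ 81
81 · 797 = 64557 ≡ 235
235 · 701 = 164735 ≡ 603

603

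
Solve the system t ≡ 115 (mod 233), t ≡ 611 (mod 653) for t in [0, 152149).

120110

233⁻¹ mod 653: 233·213 ≡ 1 (mod 653), so 233⁻¹ ≡ 213.
t = 115 + 233·((611 − 115)·213 mod 653) = 115 + 233·515 = 120110.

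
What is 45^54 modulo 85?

Using repeated squaring:
54 in binary is 110110, i.e. 54 = 32 + 16 + 4 + 2.
45^1 ≡ 45 (mod 85)
45^2 ≡ 45^2 = 2025 ≡ 70 (mod 85)
45^4 ≡ 70^2 = 4900 ≡ 55 (mod 85)
45^8 ≡ 55^2 = 3025 ≡ 50 (mod 85)
45^16 ≡ 50^2 = 2500 ≡ 35 (mod 85)
45^32 ≡ 35^2 = 1225 ≡ 35 (mod 85)
45^54 = 45^32 * 45^16 * 45^4 * 45^2 ≡ 35 * 35 * 55 * 70 (mod 85).
Accumulate the product:
35 * 35 = 1225 ≡ 35
35 * 55 = 1925 ≡ 55
55 * 70 = 3850 ≡ 25

25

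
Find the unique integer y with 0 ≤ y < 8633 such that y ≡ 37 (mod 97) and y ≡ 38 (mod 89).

7603

97⁻¹ mod 89: 97×78 ≡ 1 (mod 89), so 97⁻¹ ≡ 78.
y = 37 + 97×((38 − 37)×78 mod 89) = 37 + 97×78 = 7603.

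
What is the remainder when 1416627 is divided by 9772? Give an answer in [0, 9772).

1416627 = 144×9772 + 9459, so 1416627 ≡ 9459 (mod 9772).

9459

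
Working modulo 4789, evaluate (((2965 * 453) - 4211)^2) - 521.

2328

2965 * 453 = 1343145 ≡ 2225 (mod 4789)
2225 - 4211 = -1986 ≡ 2803 (mod 4789)
(2803)^2 ≡ 2849 (mod 4789)
2849 - 521 = 2328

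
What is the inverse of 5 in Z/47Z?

Run the extended Euclidean algorithm:
47 = 9·5 + 2
5 = 2·2 + 1
2 = 2·1 + 0
gcd(5, 47) = 1, so the inverse exists.
Bézout: 1 = −2·47 + 19·5.
So 5⁻¹ ≡ 19 (mod 47).

19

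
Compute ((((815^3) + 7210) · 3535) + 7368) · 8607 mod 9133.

4225

(815)^3 ≡ 3066 (mod 9133)
3066 + 7210 = 10276 ≡ 1143 (mod 9133)
1143 · 3535 = 4040505 ≡ 3719 (mod 9133)
3719 + 7368 = 11087 ≡ 1954 (mod 9133)
1954 · 8607 = 16818078 ≡ 4225 (mod 9133)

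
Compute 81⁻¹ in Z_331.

331 = 4*81 + 7
81 = 11*7 + 4
7 = 1*4 + 3
4 = 1*3 + 1
3 = 3*1 + 0
gcd(81, 331) = 1, so the inverse exists.
Bézout: 1 = −23*331 + 94*81.
So 81⁻¹ ≡ 94 (mod 331).

94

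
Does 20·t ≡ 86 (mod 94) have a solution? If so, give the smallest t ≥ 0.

9

gcd(20, 94) = 2, and 2 | 86, so solutions exist.
Divide through by 2: 10·t = 43 (mod 47).
10⁻¹ ≡ 33 (mod 47).
t ≡ 33·43 ≡ 9 (mod 47).
The smallest non-negative solution is t = 9.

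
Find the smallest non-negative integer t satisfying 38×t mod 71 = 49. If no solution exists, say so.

48

gcd(38, 71) = 1, so a unique solution mod 71 exists.
38⁻¹ ≡ 43 (mod 71).
t ≡ 43×49 ≡ 48 (mod 71).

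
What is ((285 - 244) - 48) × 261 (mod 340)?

213

285 - 244 = 41
41 - 48 = -7 ≡ 333 (mod 340)
333 × 261 = 86913 ≡ 213 (mod 340)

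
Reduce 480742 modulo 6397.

480742 = 75×6397 + 967, so 480742 ≡ 967 (mod 6397).

967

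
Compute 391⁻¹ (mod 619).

19

By the extended Euclidean algorithm:
619 = 1·391 + 228
391 = 1·228 + 163
228 = 1·163 + 65
163 = 2·65 + 33
65 = 1·33 + 32
33 = 1·32 + 1
32 = 32·1 + 0
gcd(391, 619) = 1, so the inverse exists.
Back-substitute for 1:
1 = 1·33 − 1·32
  = −1·65 + 2·33
  = 2·163 − 5·65
  = −5·228 + 7·163
  = 7·391 − 12·228
  = −12·619 + 19·391
So 391⁻¹ ≡ 19 (mod 619).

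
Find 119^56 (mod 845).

Using repeated squaring:
56 in binary is 111000, i.e. 56 = 32 + 16 + 8.
119^1 ≡ 119 (mod 845)
119^2 ≡ 119^2 = 14161 ≡ 641 (mod 845)
119^4 ≡ 641^2 = 410881 ≡ 211 (mod 845)
119^8 ≡ 211^2 = 44521 ≡ 581 (mod 845)
119^16 ≡ 581^2 = 337561 ≡ 406 (mod 845)
119^32 ≡ 406^2 = 164836 ≡ 61 (mod 845)
119^56 = 119^32 · 119^16 · 119^8 ≡ 61 · 406 · 581 (mod 845).
Accumulate the product:
61 · 406 = 24766 ≡ 261
261 · 581 = 151641 ≡ 386

386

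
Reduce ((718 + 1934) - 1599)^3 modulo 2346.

718 + 1934 = 2652 ≡ 306 (mod 2346)
306 - 1599 = -1293 ≡ 1053 (mod 2346)
(1053)^3 ≡ 2175 (mod 2346)

2175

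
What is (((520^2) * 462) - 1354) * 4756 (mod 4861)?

4319

(520)^2 ≡ 3045 (mod 4861)
3045 * 462 = 1406790 ≡ 1961 (mod 4861)
1961 - 1354 = 607
607 * 4756 = 2886892 ≡ 4319 (mod 4861)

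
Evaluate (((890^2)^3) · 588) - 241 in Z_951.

(890)^2 ≡ 868 (mod 951)
(868)^3 ≡ 715 (mod 951)
715 · 588 = 420420 ≡ 78 (mod 951)
78 - 241 = -163 ≡ 788 (mod 951)

788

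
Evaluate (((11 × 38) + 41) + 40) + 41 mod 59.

9

11 × 38 = 418 ≡ 5 (mod 59)
5 + 41 = 46
46 + 40 = 86 ≡ 27 (mod 59)
27 + 41 = 68 ≡ 9 (mod 59)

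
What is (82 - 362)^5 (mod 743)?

237

82 - 362 = -280 ≡ 463 (mod 743)
(463)^5 ≡ 237 (mod 743)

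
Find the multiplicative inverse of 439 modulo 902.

263

902 = 2·439 + 24
439 = 18·24 + 7
24 = 3·7 + 3
7 = 2·3 + 1
3 = 3·1 + 0
gcd(439, 902) = 1, so the inverse exists.
Back-substitute for 1:
1 = 1·7 − 2·3
  = −2·24 + 7·7
  = 7·439 − 128·24
  = −128·902 + 263·439
So 439⁻¹ ≡ 263 (mod 902).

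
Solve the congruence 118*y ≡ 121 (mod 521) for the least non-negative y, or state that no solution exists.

gcd(118, 521) = 1, so a unique solution mod 521 exists.
118⁻¹ ≡ 287 (mod 521).
y ≡ 287*121 ≡ 341 (mod 521).

341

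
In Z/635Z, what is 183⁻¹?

347

Apply the Euclidean algorithm and back-substitute:
635 = 3*183 + 86
183 = 2*86 + 11
86 = 7*11 + 9
11 = 1*9 + 2
9 = 4*2 + 1
2 = 2*1 + 0
gcd(183, 635) = 1, so the inverse exists.
Back-substitute for 1:
1 = 1*9 − 4*2
  = −4*11 + 5*9
  = 5*86 − 39*11
  = −39*183 + 83*86
  = 83*635 − 288*183
So 183⁻¹ ≡ −288 ≡ 347 (mod 635).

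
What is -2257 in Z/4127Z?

1870

-2257 = -1·4127 + 1870, so -2257 ≡ 1870 (mod 4127).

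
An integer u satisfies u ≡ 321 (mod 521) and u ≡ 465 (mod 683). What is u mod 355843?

521⁻¹ mod 683: 521·527 ≡ 1 (mod 683), so 521⁻¹ ≡ 527.
u = 321 + 521·((465 − 321)·527 mod 683) = 321 + 521·75 = 39396.

39396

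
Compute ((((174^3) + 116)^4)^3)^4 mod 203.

29

(174)^3 ≡ 174 (mod 203)
174 + 116 = 290 ≡ 87 (mod 203)
(87)^4 ≡ 116 (mod 203)
(116)^3 ≡ 29 (mod 203)
(29)^4 ≡ 29 (mod 203)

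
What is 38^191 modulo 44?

16

Using repeated squaring:
191 in binary is 10111111, i.e. 191 = 128 + 32 + 16 + 8 + 4 + 2 + 1.
38^1 ≡ 38 (mod 44)
38^2 ≡ 38^2 = 1444 ≡ 36 (mod 44)
38^4 ≡ 36^2 = 1296 ≡ 20 (mod 44)
38^8 ≡ 20^2 = 400 ≡ 4 (mod 44)
38^16 ≡ 4^2 = 16 (mod 44)
38^32 ≡ 16^2 = 256 ≡ 36 (mod 44)
38^64 ≡ 36^2 = 1296 ≡ 20 (mod 44)
38^128 ≡ 20^2 = 400 ≡ 4 (mod 44)
38^191 = 38^128 * 38^32 * 38^16 * 38^8 * 38^4 * 38^2 * 38^1 ≡ 4 * 36 * 16 * 4 * 20 * 36 * 38 (mod 44).
Accumulate the product:
4 * 36 = 144 ≡ 12
12 * 16 = 192 ≡ 16
16 * 4 = 64 ≡ 20
20 * 20 = 400 ≡ 4
4 * 36 = 144 ≡ 12
12 * 38 = 456 ≡ 16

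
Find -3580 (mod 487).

316

-3580 = -8*487 + 316, so -3580 ≡ 316 (mod 487).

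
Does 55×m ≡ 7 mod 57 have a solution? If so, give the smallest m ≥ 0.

gcd(55, 57) = 1, so a unique solution mod 57 exists.
55⁻¹ ≡ 28 (mod 57).
m ≡ 28×7 ≡ 25 (mod 57).

25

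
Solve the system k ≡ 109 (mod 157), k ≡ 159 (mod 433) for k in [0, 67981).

50820

157⁻¹ mod 433: 157*171 ≡ 1 (mod 433), so 157⁻¹ ≡ 171.
k = 109 + 157*((159 − 109)*171 mod 433) = 109 + 157*323 = 50820.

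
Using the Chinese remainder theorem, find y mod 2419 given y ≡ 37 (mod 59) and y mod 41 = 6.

59⁻¹ mod 41: 59×16 ≡ 1 (mod 41), so 59⁻¹ ≡ 16.
y = 37 + 59×((6 − 37)×16 mod 41) = 37 + 59×37 = 2220.
Check: 2220 mod 59 = 37, 2220 mod 41 = 6. ✓

2220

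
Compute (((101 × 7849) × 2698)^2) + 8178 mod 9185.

101 × 7849 = 792749 ≡ 2839 (mod 9185)
2839 × 2698 = 7659622 ≡ 8517 (mod 9185)
(8517)^2 ≡ 5344 (mod 9185)
5344 + 8178 = 13522 ≡ 4337 (mod 9185)

4337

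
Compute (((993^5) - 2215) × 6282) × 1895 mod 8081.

945

(993)^5 ≡ 190 (mod 8081)
190 - 2215 = -2025 ≡ 6056 (mod 8081)
6056 × 6282 = 38043792 ≡ 6525 (mod 8081)
6525 × 1895 = 12364875 ≡ 945 (mod 8081)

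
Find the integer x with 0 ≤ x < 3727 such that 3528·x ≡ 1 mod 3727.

1311

3727 = 1*3528 + 199
3528 = 17*199 + 145
199 = 1*145 + 54
145 = 2*54 + 37
54 = 1*37 + 17
37 = 2*17 + 3
17 = 5*3 + 2
3 = 1*2 + 1
2 = 2*1 + 0
gcd(3528, 3727) = 1, so the inverse exists.
Bézout: 1 = −1241*3727 + 1311*3528.
So 3528⁻¹ ≡ 1311 (mod 3727).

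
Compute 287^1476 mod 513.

Using repeated squaring:
1476 in binary is 10111000100, i.e. 1476 = 1024 + 256 + 128 + 64 + 4.
287^1 ≡ 287 (mod 513)
287^2 ≡ 287^2 = 82369 ≡ 289 (mod 513)
287^4 ≡ 289^2 = 83521 ≡ 415 (mod 513)
287^8 ≡ 415^2 = 172225 ≡ 370 (mod 513)
287^16 ≡ 370^2 = 136900 ≡ 442 (mod 513)
287^32 ≡ 442^2 = 195364 ≡ 424 (mod 513)
287^64 ≡ 424^2 = 179776 ≡ 226 (mod 513)
287^128 ≡ 226^2 = 51076 ≡ 289 (mod 513)
287^256 ≡ 289^2 = 83521 ≡ 415 (mod 513)
287^512 ≡ 415^2 = 172225 ≡ 370 (mod 513)
287^1024 ≡ 370^2 = 136900 ≡ 442 (mod 513)
287^1476 = 287^1024 * 287^256 * 287^128 * 287^64 * 287^4 ≡ 442 * 415 * 289 * 226 * 415 (mod 513).
Accumulate the product:
442 * 415 = 183430 ≡ 289
289 * 289 = 83521 ≡ 415
415 * 226 = 93790 ≡ 424
424 * 415 = 175960 ≡ 1

1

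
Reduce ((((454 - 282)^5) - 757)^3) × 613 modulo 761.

454 - 282 = 172
(172)^5 ≡ 621 (mod 761)
621 - 757 = -136 ≡ 625 (mod 761)
(625)^3 ≡ 410 (mod 761)
410 × 613 = 251330 ≡ 200 (mod 761)

200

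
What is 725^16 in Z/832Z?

705

725^1 ≡ 725 (mod 832)
725^2 ≡ 725^2 = 525625 ≡ 633 (mod 832)
725^4 ≡ 633^2 = 400689 ≡ 497 (mod 832)
725^8 ≡ 497^2 = 247009 ≡ 737 (mod 832)
725^16 ≡ 737^2 = 543169 ≡ 705 (mod 832)
So 725^16 ≡ 705 (mod 832).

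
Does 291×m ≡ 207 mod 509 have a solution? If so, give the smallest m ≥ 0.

431

gcd(291, 509) = 1, so a unique solution mod 509 exists.
291⁻¹ ≡ 7 (mod 509).
m ≡ 7×207 ≡ 431 (mod 509).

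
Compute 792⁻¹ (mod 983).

983 = 1*792 + 191
792 = 4*191 + 28
191 = 6*28 + 23
28 = 1*23 + 5
23 = 4*5 + 3
5 = 1*3 + 2
3 = 1*2 + 1
2 = 2*1 + 0
gcd(792, 983) = 1, so the inverse exists.
Back-substitute for 1:
1 = 1*3 − 1*2
  = −1*5 + 2*3
  = 2*23 − 9*5
  = −9*28 + 11*23
  = 11*191 − 75*28
  = −75*792 + 311*191
  = 311*983 − 386*792
So 792⁻¹ ≡ −386 ≡ 597 (mod 983).

597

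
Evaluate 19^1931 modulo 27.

1931 in binary is 11110001011, i.e. 1931 = 1024 + 512 + 256 + 128 + 8 + 2 + 1.
19^1 ≡ 19 (mod 27)
19^2 ≡ 19^2 = 361 ≡ 10 (mod 27)
19^4 ≡ 10^2 = 100 ≡ 19 (mod 27)
19^8 ≡ 19^2 = 361 ≡ 10 (mod 27)
19^16 ≡ 10^2 = 100 ≡ 19 (mod 27)
19^32 ≡ 19^2 = 361 ≡ 10 (mod 27)
19^64 ≡ 10^2 = 100 ≡ 19 (mod 27)
19^128 ≡ 19^2 = 361 ≡ 10 (mod 27)
19^256 ≡ 10^2 = 100 ≡ 19 (mod 27)
19^512 ≡ 19^2 = 361 ≡ 10 (mod 27)
19^1024 ≡ 10^2 = 100 ≡ 19 (mod 27)
19^1931 = 19^1024 × 19^512 × 19^256 × 19^128 × 19^8 × 19^2 × 19^1 ≡ 19 × 10 × 19 × 10 × 10 × 10 × 19 (mod 27).
Accumulate the product:
19 × 10 = 190 ≡ 1
1 × 19 = 19
19 × 10 = 190 ≡ 1
1 × 10 = 10
10 × 10 = 100 ≡ 19
19 × 19 = 361 ≡ 10

10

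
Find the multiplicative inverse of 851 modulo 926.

321

926 = 1×851 + 75
851 = 11×75 + 26
75 = 2×26 + 23
26 = 1×23 + 3
23 = 7×3 + 2
3 = 1×2 + 1
2 = 2×1 + 0
gcd(851, 926) = 1, so the inverse exists.
Back-substitute for 1:
1 = 1×3 − 1×2
  = −1×23 + 8×3
  = 8×26 − 9×23
  = −9×75 + 26×26
  = 26×851 − 295×75
  = −295×926 + 321×851
So 851⁻¹ ≡ 321 (mod 926).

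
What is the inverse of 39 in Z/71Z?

71 = 1×39 + 32
39 = 1×32 + 7
32 = 4×7 + 4
7 = 1×4 + 3
4 = 1×3 + 1
3 = 3×1 + 0
gcd(39, 71) = 1, so the inverse exists.
Back-substitute for 1:
1 = 1×4 − 1×3
  = −1×7 + 2×4
  = 2×32 − 9×7
  = −9×39 + 11×32
  = 11×71 − 20×39
So 39⁻¹ ≡ −20 ≡ 51 (mod 71).

51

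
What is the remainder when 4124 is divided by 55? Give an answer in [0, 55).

54

4124 = 74·55 + 54, so 4124 ≡ 54 (mod 55).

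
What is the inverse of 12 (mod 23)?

2

23 = 1×12 + 11
12 = 1×11 + 1
11 = 11×1 + 0
gcd(12, 23) = 1, so the inverse exists.
Back-substitute for 1:
1 = 1×12 − 1×11
  = −1×23 + 2×12
So 12⁻¹ ≡ 2 (mod 23).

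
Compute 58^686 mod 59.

Using repeated squaring:
58^1 ≡ 58 (mod 59)
58^2 ≡ 58^2 = 3364 ≡ 1 (mod 59)
58^4 ≡ 1^2 = 1 (mod 59)
58^8 ≡ 1^2 = 1 (mod 59)
58^16 ≡ 1^2 = 1 (mod 59)
58^32 ≡ 1^2 = 1 (mod 59)
58^64 ≡ 1^2 = 1 (mod 59)
58^128 ≡ 1^2 = 1 (mod 59)
58^256 ≡ 1^2 = 1 (mod 59)
58^512 ≡ 1^2 = 1 (mod 59)
58^686 = 58^512 · 58^128 · 58^32 · 58^8 · 58^4 · 58^2 ≡ 1 · 1 · 1 · 1 · 1 · 1 (mod 59).
Accumulate the product:
1 · 1 = 1
1 · 1 = 1
1 · 1 = 1
1 · 1 = 1
1 · 1 = 1

1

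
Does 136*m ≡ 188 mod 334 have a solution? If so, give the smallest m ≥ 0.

gcd(136, 334) = 2, and 2 | 188, so solutions exist.
Divide through by 2: 68*m ≡ 94 (mod 167).
68⁻¹ ≡ 140 (mod 167).
m ≡ 140*94 ≡ 134 (mod 167).
The smallest non-negative solution is m = 134.

134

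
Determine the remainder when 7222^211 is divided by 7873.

1340

Compute successive squares:
7222^1 ≡ 7222 (mod 7873)
7222^2 ≡ 7222^2 = 52157284 ≡ 6532 (mod 7873)
7222^4 ≡ 6532^2 = 42667024 ≡ 3237 (mod 7873)
7222^8 ≡ 3237^2 = 10478169 ≡ 7079 (mod 7873)
7222^16 ≡ 7079^2 = 50112241 ≡ 596 (mod 7873)
7222^32 ≡ 596^2 = 355216 ≡ 931 (mod 7873)
7222^64 ≡ 931^2 = 866761 ≡ 731 (mod 7873)
7222^128 ≡ 731^2 = 534361 ≡ 6870 (mod 7873)
7222^211 = 7222^128 × 7222^64 × 7222^16 × 7222^2 × 7222^1 ≡ 6870 × 731 × 596 × 6532 × 7222 (mod 7873).
Accumulate the product:
6870 × 731 = 5021970 ≡ 6869
6869 × 596 = 4093924 ≡ 7837
7837 × 6532 = 51191284 ≡ 1038
1038 × 7222 = 7496436 ≡ 1340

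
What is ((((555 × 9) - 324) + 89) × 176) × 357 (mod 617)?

59

555 × 9 = 4995 ≡ 59 (mod 617)
59 - 324 = -265 ≡ 352 (mod 617)
352 + 89 = 441
441 × 176 = 77616 ≡ 491 (mod 617)
491 × 357 = 175287 ≡ 59 (mod 617)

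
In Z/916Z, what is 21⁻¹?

349

Apply the Euclidean algorithm and back-substitute:
916 = 43×21 + 13
21 = 1×13 + 8
13 = 1×8 + 5
8 = 1×5 + 3
5 = 1×3 + 2
3 = 1×2 + 1
2 = 2×1 + 0
gcd(21, 916) = 1, so the inverse exists.
Bézout: 1 = −8×916 + 349×21.
So 21⁻¹ ≡ 349 (mod 916).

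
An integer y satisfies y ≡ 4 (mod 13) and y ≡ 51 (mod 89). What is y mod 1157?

13⁻¹ mod 89: 13*48 ≡ 1 (mod 89), so 13⁻¹ ≡ 48.
y = 4 + 13*((51 − 4)*48 mod 89) = 4 + 13*31 = 407.

407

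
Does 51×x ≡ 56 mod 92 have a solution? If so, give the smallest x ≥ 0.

gcd(51, 92) = 1, so a unique solution mod 92 exists.
51⁻¹ ≡ 83 (mod 92).
x ≡ 83×56 ≡ 48 (mod 92).

48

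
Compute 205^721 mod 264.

205^1 ≡ 205 (mod 264)
205^2 ≡ 205^2 = 42025 ≡ 49 (mod 264)
205^4 ≡ 49^2 = 2401 ≡ 25 (mod 264)
205^8 ≡ 25^2 = 625 ≡ 97 (mod 264)
205^16 ≡ 97^2 = 9409 ≡ 169 (mod 264)
205^32 ≡ 169^2 = 28561 ≡ 49 (mod 264)
205^64 ≡ 49^2 = 2401 ≡ 25 (mod 264)
205^128 ≡ 25^2 = 625 ≡ 97 (mod 264)
205^256 ≡ 97^2 = 9409 ≡ 169 (mod 264)
205^512 ≡ 169^2 = 28561 ≡ 49 (mod 264)
205^721 = 205^512 · 205^128 · 205^64 · 205^16 · 205^1 ≡ 49 · 97 · 25 · 169 · 205 (mod 264).
Accumulate the product:
49 · 97 = 4753 ≡ 1
1 · 25 = 25
25 · 169 = 4225 ≡ 1
1 · 205 = 205

205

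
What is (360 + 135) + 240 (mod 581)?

154

360 + 135 = 495
495 + 240 = 735 ≡ 154 (mod 581)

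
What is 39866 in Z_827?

170

39866 = 48×827 + 170, so 39866 ≡ 170 (mod 827).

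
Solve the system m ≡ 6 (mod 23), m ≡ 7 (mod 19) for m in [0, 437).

23⁻¹ mod 19: 23*5 ≡ 1 (mod 19), so 23⁻¹ ≡ 5.
m = 6 + 23*((7 − 6)*5 mod 19) = 6 + 23*5 = 121.
Check: 121 mod 23 = 6, 121 mod 19 = 7. ✓

121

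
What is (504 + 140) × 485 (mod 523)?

504 + 140 = 644 ≡ 121 (mod 523)
121 × 485 = 58685 ≡ 109 (mod 523)

109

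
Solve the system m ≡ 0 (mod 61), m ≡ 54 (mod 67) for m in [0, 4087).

61⁻¹ mod 67: 61×11 ≡ 1 (mod 67), so 61⁻¹ ≡ 11.
m = 0 + 61×((54 − 0)×11 mod 67) = 0 + 61×58 = 3538.
Check: 3538 mod 61 = 0, 3538 mod 67 = 54. ✓

3538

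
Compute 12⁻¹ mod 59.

5

By the extended Euclidean algorithm:
59 = 4*12 + 11
12 = 1*11 + 1
11 = 11*1 + 0
gcd(12, 59) = 1, so the inverse exists.
Back-substitute for 1:
1 = 1*12 − 1*11
  = −1*59 + 5*12
So 12⁻¹ ≡ 5 (mod 59).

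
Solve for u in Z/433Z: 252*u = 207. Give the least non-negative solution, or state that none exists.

gcd(252, 433) = 1, so a unique solution mod 433 exists.
252⁻¹ ≡ 122 (mod 433).
u ≡ 122*207 ≡ 140 (mod 433).

140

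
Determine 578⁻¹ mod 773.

Run the extended Euclidean algorithm:
773 = 1·578 + 195
578 = 2·195 + 188
195 = 1·188 + 7
188 = 26·7 + 6
7 = 1·6 + 1
6 = 6·1 + 0
gcd(578, 773) = 1, so the inverse exists.
Back-substitute for 1:
1 = 1·7 − 1·6
  = −1·188 + 27·7
  = 27·195 − 28·188
  = −28·578 + 83·195
  = 83·773 − 111·578
So 578⁻¹ ≡ −111 ≡ 662 (mod 773).

662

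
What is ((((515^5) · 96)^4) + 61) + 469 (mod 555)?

500

(515)^5 ≡ 275 (mod 555)
275 · 96 = 26400 ≡ 315 (mod 555)
(315)^4 ≡ 525 (mod 555)
525 + 61 = 586 ≡ 31 (mod 555)
31 + 469 = 500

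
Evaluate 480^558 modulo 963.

558 in binary is 1000101110, i.e. 558 = 512 + 32 + 8 + 4 + 2.
480^1 ≡ 480 (mod 963)
480^2 ≡ 480^2 = 230400 ≡ 243 (mod 963)
480^4 ≡ 243^2 = 59049 ≡ 306 (mod 963)
480^8 ≡ 306^2 = 93636 ≡ 225 (mod 963)
480^16 ≡ 225^2 = 50625 ≡ 549 (mod 963)
480^32 ≡ 549^2 = 301401 ≡ 945 (mod 963)
480^64 ≡ 945^2 = 893025 ≡ 324 (mod 963)
480^128 ≡ 324^2 = 104976 ≡ 9 (mod 963)
480^256 ≡ 9^2 = 81 (mod 963)
480^512 ≡ 81^2 = 6561 ≡ 783 (mod 963)
480^558 = 480^512 × 480^32 × 480^8 × 480^4 × 480^2 ≡ 783 × 945 × 225 × 306 × 243 (mod 963).
Accumulate the product:
783 × 945 = 739935 ≡ 351
351 × 225 = 78975 ≡ 9
9 × 306 = 2754 ≡ 828
828 × 243 = 201204 ≡ 900

900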